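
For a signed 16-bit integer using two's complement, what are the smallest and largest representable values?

Minimum: −2^15 = -32768.
Maximum: 2^15 − 1 = 32767.

min = -32768, max = 32767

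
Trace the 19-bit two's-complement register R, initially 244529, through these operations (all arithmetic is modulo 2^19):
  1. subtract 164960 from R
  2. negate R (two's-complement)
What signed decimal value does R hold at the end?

-79569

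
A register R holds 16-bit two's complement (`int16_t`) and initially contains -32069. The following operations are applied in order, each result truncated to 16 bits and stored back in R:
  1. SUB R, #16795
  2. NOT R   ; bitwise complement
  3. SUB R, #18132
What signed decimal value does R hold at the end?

30731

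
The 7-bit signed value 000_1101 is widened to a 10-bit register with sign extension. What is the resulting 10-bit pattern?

0000001101

MSB of 0001101 is 0; replicate it into the new high bits.
000|0001101 → 0000001101 (still 13).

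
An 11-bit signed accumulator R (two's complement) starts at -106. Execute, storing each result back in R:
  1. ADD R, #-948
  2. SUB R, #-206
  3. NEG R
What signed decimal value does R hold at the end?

Start: R = -106 = 11110010110.
R = -106 + (-948) = -1054; wraps to 994 = 01111100010
R = 994 − (-206) = 1200; wraps to -848 = 10010110000
R = −(-848) = 848 = 01101010000

848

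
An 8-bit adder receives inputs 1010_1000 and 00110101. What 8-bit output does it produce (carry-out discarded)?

  10101000
+ 00110101
= 11011101

11011101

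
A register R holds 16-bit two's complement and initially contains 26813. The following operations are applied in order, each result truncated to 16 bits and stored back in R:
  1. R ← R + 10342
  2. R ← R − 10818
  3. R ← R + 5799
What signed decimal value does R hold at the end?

Start: R = 26813 = 0110100010111101.
R = 26813 + 10342 = 37155; wraps to -28381 = 1001000100100011
R = -28381 − 10818 = -39199; wraps to 26337 = 0110011011100001
R = 26337 + 5799 = 32136 = 0111110110001000

32136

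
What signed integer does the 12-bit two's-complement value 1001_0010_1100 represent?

MSB is 1, so the value is negative.
Unsigned reading: 2348. Subtract 2^12 = 4096: 2348 − 4096 = -1748.

-1748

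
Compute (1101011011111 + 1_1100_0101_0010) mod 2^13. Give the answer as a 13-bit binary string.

1011100110001

  1101011011111
+ 1110001010010
= 1011100110001  (discard carry-out 1)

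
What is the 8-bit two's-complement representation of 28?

00011100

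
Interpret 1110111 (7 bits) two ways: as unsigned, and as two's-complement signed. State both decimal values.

unsigned = 119, signed = -9

Unsigned: 1110111 = 119.
Signed: MSB=1 → 119 − 128 = -9.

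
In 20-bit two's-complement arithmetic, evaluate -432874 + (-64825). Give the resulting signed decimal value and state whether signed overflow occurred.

-432874 → 10010110010100010110
-64825 → 11110000001011000111
  10010110010100010110
+ 11110000001011000111
= 10000110011111011101  (discard carry-out 1)
Result 10000110011111011101: MSB = 1 → 550877 − 1048576 = -497699.
Both addends are negative and so is the stored result: no signed overflow.

-497699; no overflow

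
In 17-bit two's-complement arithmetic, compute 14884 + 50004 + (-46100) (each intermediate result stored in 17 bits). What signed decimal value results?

18788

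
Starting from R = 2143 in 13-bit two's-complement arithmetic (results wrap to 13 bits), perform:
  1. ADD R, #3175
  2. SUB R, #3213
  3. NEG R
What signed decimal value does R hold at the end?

-2105

Start: R = 2143 = 0100001011111.
R = 2143 + 3175 = 5318; wraps to -2874 = 1010011000110
R = -2874 − 3213 = -6087; wraps to 2105 = 0100000111001
R = −(2105) = -2105 = 1011111000111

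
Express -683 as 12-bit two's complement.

110101010101

|-683| = 683 = 001010101011 in 12 bits.
Invert the bits: 110101010100. Add 1: 110101010101.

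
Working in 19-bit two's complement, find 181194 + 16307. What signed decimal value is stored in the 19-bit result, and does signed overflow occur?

181194 → 0101100001111001010
16307 → 0000011111110110011
  0101100001111001010
+ 0000011111110110011
= 0110000001101111101
Result 0110000001101111101: MSB = 0 → value 197501.
Both addends are non-negative and so is the stored result: no signed overflow.

197501; no overflow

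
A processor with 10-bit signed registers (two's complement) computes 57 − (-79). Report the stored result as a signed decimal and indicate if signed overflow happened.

136; no overflow

57 → 0000111001
-79 → 1110110001
Subtract via negate-and-add: invert 1110110001 + 1 = 0001001111 (i.e. 79).
  0000111001
+ 0001001111
= 0010001000
Result 0010001000: MSB = 0 → value 136.
Both addends (after negating the subtrahend) are non-negative and so is the stored result: no signed overflow.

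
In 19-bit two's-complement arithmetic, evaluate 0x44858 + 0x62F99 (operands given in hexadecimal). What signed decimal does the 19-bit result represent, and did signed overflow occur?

161777; overflow

0x44858 = 1000100100001011000 = -243624 (signed)
0x62F99 = 1100010111110011001 = -118887 (signed)
  1000100100001011000
+ 1100010111110011001
= 0100111011111110001  (discard carry-out 1)
Result 0100111011111110001: MSB = 0 → value 161777.
Both addends are negative but the stored result is non-negative: signed overflow. The true value -243624 + (-118887) = -362511 lies outside [-262144, 262143].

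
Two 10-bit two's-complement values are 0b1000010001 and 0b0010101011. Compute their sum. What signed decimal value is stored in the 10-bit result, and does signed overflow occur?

-324; no overflow

0b1000010001 → 1000010001 = -495 (signed)
0b0010101011 → 0010101011 = 171 (signed)
  1000010001
+ 0010101011
= 1010111100
Result 1010111100: MSB = 1 → 700 − 1024 = -324.
Addends have opposite signs, so signed overflow cannot occur.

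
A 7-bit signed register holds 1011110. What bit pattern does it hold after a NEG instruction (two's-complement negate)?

Invert: 0100001. Add 1: 0100010.

0100010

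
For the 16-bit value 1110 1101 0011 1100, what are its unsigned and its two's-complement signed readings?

unsigned = 60732, signed = -4804

Unsigned: 1110110100111100 = 60732.
Signed: MSB=1 → 60732 − 65536 = -4804.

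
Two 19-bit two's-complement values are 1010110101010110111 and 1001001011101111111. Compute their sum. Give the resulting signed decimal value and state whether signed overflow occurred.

1010110101010110111 = -169289 (signed)
1001001011101111111 = -223361 (signed)
  1010110101010110111
+ 1001001011101111111
= 0100000001000110110  (discard carry-out 1)
Result 0100000001000110110: MSB = 0 → value 131638.
Both addends are negative but the stored result is non-negative: signed overflow. The true value -169289 + (-223361) = -392650 lies outside [-262144, 262143].

131638; overflow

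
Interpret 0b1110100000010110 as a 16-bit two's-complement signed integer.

MSB is 1, so the value is negative.
Unsigned reading: 59414. Subtract 2^16 = 65536: 59414 − 65536 = -6122.

-6122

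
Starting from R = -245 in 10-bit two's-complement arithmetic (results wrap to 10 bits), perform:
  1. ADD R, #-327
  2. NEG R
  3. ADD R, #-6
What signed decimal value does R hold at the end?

-458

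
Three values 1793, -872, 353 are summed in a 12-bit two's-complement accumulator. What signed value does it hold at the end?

1274

1793 + (-872) = 921 (001110011001)
921 + 353 = 1274 (010011111010)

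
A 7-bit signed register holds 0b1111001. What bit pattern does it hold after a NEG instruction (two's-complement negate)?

Invert: 0000110. Add 1: 0000111.
Check: 1111001 = -7, 0000111 = 7.

0000111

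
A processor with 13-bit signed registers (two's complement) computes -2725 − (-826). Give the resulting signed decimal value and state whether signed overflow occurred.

-2725 → 1010101011011
-826 → 1110011000110
Subtract via negate-and-add: invert 1110011000110 + 1 = 0001100111010 (i.e. 826).
  1010101011011
+ 0001100111010
= 1100010010101
Result 1100010010101: MSB = 1 → 6293 − 8192 = -1899.
Addends (after negating the subtrahend) have opposite signs, so signed overflow cannot occur.

-1899; no overflow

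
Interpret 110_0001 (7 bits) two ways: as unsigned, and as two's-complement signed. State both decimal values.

Unsigned: 1100001 = 97.
Signed: MSB=1 → 97 − 128 = -31.

unsigned = 97, signed = -31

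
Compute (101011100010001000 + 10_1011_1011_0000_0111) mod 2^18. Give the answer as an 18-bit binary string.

010111001110001111

  101011100010001000
+ 101011101100000111
= 010111001110001111  (discard carry-out 1)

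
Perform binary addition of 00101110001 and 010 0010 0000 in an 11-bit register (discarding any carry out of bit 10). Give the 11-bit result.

01110010001

  00101110001
+ 01000100000
= 01110010001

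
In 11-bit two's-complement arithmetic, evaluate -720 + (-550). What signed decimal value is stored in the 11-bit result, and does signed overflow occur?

778; overflow

-720 → 10100110000
-550 → 10111011010
  10100110000
+ 10111011010
= 01100001010  (discard carry-out 1)
Result 01100001010: MSB = 0 → value 778.
Both addends are negative but the stored result is non-negative: signed overflow. The true value -720 + (-550) = -1270 lies outside [-1024, 1023].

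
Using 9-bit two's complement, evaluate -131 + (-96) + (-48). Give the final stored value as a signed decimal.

-131 + (-96) = -227 (100011101)
-227 + (-48) = -275 → wraps to 237 (011101101)

237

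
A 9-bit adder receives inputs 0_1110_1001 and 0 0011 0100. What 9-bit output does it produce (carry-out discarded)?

  011101001
+ 000110100
= 100011101

100011101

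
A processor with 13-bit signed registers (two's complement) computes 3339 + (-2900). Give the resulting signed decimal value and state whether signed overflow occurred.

439; no overflow

3339 → 0110100001011
-2900 → 1010010101100
  0110100001011
+ 1010010101100
= 0000110110111  (discard carry-out 1)
Result 0000110110111: MSB = 0 → value 439.
Addends have opposite signs, so signed overflow cannot occur.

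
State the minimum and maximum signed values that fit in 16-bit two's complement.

min = -32768, max = 32767

Minimum: −2^15 = -32768.
Maximum: 2^15 − 1 = 32767.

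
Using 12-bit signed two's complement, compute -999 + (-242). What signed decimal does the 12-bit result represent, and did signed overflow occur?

-1241; no overflow

-999 → 110000011001
-242 → 111100001110
  110000011001
+ 111100001110
= 101100100111  (discard carry-out 1)
Result 101100100111: MSB = 1 → 2855 − 4096 = -1241.
Both addends are negative and so is the stored result: no signed overflow.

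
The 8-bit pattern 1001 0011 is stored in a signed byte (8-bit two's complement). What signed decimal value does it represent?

-109

MSB is 1, so the value is negative.
Unsigned reading: 147. Subtract 2^8 = 256: 147 − 256 = -109.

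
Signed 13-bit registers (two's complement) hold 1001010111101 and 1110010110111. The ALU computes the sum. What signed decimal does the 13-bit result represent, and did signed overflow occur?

1001010111101 = -3395 (signed)
1110010110111 = -841 (signed)
  1001010111101
+ 1110010110111
= 0111101110100  (discard carry-out 1)
Result 0111101110100: MSB = 0 → value 3956.
Both addends are negative but the stored result is non-negative: signed overflow. The true value -3395 + (-841) = -4236 lies outside [-4096, 4095].

3956; overflow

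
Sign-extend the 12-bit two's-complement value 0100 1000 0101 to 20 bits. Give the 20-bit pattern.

MSB of 010010000101 is 0; replicate it into the new high bits.
00000000|010010000101 → 00000000010010000101 (still 1157).

00000000010010000101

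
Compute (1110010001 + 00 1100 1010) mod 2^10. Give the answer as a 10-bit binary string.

  1110010001
+ 0011001010
= 0001011011  (discard carry-out 1)

0001011011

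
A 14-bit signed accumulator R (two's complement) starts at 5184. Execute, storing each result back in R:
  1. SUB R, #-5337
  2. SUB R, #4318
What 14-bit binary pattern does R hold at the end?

01100000111011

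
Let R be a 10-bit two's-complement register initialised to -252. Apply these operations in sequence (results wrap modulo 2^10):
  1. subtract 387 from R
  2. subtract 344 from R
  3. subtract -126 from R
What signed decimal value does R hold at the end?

167

Start: R = -252 = 1100000100.
R = -252 − 387 = -639; wraps to 385 = 0110000001
R = 385 − 344 = 41 = 0000101001
R = 41 − (-126) = 167 = 0010100111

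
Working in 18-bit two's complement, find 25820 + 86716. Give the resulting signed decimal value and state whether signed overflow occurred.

25820 → 000110010011011100
86716 → 010101001010111100
  000110010011011100
+ 010101001010111100
= 011011011110011000
Result 011011011110011000: MSB = 0 → value 112536.
Both addends are non-negative and so is the stored result: no signed overflow.

112536; no overflow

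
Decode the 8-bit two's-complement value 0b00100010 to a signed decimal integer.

34

MSB is 0, so the value is non-negative: 00100010 = 34.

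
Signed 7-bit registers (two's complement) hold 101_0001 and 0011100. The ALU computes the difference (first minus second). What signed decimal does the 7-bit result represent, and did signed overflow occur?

53; overflow

101_0001 → 1010001 = -47 (signed)
0011100 = 28 (signed)
Subtract via negate-and-add: invert 0011100 + 1 = 1100100 (i.e. -28).
  1010001
+ 1100100
= 0110101  (discard carry-out 1)
Result 0110101: MSB = 0 → value 53.
Both addends (after negating the subtrahend) are negative but the stored result is non-negative: signed overflow. The true value -47 − 28 = -75 lies outside [-64, 63].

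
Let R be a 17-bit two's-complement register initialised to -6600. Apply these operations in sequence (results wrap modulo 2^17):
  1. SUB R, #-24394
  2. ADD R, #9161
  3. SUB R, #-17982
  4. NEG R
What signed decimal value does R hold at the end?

-44937

Start: R = -6600 = 11110011000111000.
R = -6600 − (-24394) = 17794 = 00100010110000010
R = 17794 + 9161 = 26955 = 00110100101001011
R = 26955 − (-17982) = 44937 = 01010111110001001
R = −(44937) = -44937 = 10101000001110111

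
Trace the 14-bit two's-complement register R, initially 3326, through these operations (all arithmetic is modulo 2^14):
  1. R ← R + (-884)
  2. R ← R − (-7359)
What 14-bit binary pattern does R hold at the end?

10011001001001

Start: R = 3326 = 00110011111110.
R = 3326 + (-884) = 2442 = 00100110001010
R = 2442 − (-7359) = 9801; wraps to -6583 = 10011001001001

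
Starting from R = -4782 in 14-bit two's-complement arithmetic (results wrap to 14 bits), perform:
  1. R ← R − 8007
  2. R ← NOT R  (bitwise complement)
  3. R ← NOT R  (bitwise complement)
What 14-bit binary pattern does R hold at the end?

00111000001011

Start: R = -4782 = 10110101010010.
R = -4782 − 8007 = -12789; wraps to 3595 = 00111000001011
R = NOT 00111000001011 = 11000111110100 = -3596
R = NOT 11000111110100 = 00111000001011 = 3595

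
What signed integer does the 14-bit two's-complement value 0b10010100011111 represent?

-6881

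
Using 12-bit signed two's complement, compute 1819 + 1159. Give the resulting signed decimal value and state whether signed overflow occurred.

-1118; overflow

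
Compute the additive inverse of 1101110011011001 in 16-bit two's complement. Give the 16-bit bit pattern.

0010001100100111

Invert: 0010001100100110. Add 1: 0010001100100111.
Check: 1101110011011001 = -8999, 0010001100100111 = 8999.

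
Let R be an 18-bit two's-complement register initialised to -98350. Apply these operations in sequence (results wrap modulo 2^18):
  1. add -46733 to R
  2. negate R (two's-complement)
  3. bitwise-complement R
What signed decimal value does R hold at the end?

Start: R = -98350 = 100111111111010010.
R = -98350 + (-46733) = -145083; wraps to 117061 = 011100100101000101
R = −(117061) = -117061 = 100011011010111011
R = NOT 100011011010111011 = 011100100101000100 = 117060

117060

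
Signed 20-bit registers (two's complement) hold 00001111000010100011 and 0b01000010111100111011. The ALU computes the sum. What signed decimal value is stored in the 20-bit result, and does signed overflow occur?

335838; no overflow

00001111000010100011 = 61603 (signed)
0b01000010111100111011 → 01000010111100111011 = 274235 (signed)
  00001111000010100011
+ 01000010111100111011
= 01010001111111011110
Result 01010001111111011110: MSB = 0 → value 335838.
Both addends are non-negative and so is the stored result: no signed overflow.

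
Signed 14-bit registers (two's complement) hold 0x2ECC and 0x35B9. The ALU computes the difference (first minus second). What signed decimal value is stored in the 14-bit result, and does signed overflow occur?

0x2ECC = 10111011001100 = -4404 (signed)
0x35B9 = 11010110111001 = -2631 (signed)
Subtract via negate-and-add: invert 11010110111001 + 1 = 00101001000111 (i.e. 2631).
  10111011001100
+ 00101001000111
= 11100100010011
Result 11100100010011: MSB = 1 → 14611 − 16384 = -1773.
Addends (after negating the subtrahend) have opposite signs, so signed overflow cannot occur.

-1773; no overflow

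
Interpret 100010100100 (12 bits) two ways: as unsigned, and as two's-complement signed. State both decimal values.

Unsigned: 100010100100 = 2212.
Signed: MSB=1 → 2212 − 4096 = -1884.

unsigned = 2212, signed = -1884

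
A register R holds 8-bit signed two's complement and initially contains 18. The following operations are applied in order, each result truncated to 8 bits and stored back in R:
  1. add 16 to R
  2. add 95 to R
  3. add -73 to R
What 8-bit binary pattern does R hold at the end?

00111000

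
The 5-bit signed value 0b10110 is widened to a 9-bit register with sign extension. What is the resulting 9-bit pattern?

111110110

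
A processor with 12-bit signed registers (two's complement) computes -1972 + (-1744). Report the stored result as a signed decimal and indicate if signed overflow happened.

380; overflow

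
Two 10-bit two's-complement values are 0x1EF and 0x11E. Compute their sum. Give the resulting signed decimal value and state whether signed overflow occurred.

-243; overflow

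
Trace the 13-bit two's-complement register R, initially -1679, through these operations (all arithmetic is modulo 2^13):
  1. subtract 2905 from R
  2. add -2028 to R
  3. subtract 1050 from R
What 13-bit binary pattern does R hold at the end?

0001000010010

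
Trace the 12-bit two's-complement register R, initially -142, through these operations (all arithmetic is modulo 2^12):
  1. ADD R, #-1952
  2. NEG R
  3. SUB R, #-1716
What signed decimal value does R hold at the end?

-286

Start: R = -142 = 111101110010.
R = -142 + (-1952) = -2094; wraps to 2002 = 011111010010
R = −(2002) = -2002 = 100000101110
R = -2002 − (-1716) = -286 = 111011100010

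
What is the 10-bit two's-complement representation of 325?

325 is non-negative, so write it directly in 10 bits: 0101000101.

0101000101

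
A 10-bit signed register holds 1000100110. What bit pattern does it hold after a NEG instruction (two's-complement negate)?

0111011010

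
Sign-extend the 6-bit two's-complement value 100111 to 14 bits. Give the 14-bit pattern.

MSB of 100111 is 1; replicate it into the new high bits.
11111111|100111 → 11111111100111 (still -25).

11111111100111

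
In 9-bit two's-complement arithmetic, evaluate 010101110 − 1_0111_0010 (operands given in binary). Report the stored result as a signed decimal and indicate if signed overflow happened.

-196; overflow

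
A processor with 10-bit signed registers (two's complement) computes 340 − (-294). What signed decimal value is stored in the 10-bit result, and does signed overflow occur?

-390; overflow

340 → 0101010100
-294 → 1011011010
Subtract via negate-and-add: invert 1011011010 + 1 = 0100100110 (i.e. 294).
  0101010100
+ 0100100110
= 1001111010
Result 1001111010: MSB = 1 → 634 − 1024 = -390.
Both addends (after negating the subtrahend) are non-negative but the stored result is negative: signed overflow. The true value 340 − (-294) = 634 lies outside [-512, 511].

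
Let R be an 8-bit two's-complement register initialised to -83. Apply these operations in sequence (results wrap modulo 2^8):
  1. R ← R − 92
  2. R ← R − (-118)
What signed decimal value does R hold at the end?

-57

Start: R = -83 = 10101101.
R = -83 − 92 = -175; wraps to 81 = 01010001
R = 81 − (-118) = 199; wraps to -57 = 11000111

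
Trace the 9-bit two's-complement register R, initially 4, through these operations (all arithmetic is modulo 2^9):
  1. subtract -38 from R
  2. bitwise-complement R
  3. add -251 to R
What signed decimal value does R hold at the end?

218

Start: R = 4 = 000000100.
R = 4 − (-38) = 42 = 000101010
R = NOT 000101010 = 111010101 = -43
R = -43 + (-251) = -294; wraps to 218 = 011011010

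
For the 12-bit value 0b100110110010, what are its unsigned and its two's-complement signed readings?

Unsigned: 100110110010 = 2482.
Signed: MSB=1 → 2482 − 4096 = -1614.

unsigned = 2482, signed = -1614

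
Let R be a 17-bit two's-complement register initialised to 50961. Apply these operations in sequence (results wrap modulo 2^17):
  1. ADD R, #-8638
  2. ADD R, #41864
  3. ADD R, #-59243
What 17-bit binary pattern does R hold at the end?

Start: R = 50961 = 01100011100010001.
R = 50961 + (-8638) = 42323 = 01010010101010011
R = 42323 + 41864 = 84187; wraps to -46885 = 10100100011011011
R = -46885 + (-59243) = -106128; wraps to 24944 = 00110000101110000

00110000101110000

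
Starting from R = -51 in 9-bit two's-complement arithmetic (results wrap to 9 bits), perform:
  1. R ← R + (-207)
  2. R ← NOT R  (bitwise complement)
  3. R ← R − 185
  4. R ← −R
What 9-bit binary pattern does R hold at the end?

110111000

Start: R = -51 = 111001101.
R = -51 + (-207) = -258; wraps to 254 = 011111110
R = NOT 011111110 = 100000001 = -255
R = -255 − 185 = -440; wraps to 72 = 001001000
R = −(72) = -72 = 110111000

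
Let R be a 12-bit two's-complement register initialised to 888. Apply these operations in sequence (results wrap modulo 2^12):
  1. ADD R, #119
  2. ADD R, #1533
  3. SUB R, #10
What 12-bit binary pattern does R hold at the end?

Start: R = 888 = 001101111000.
R = 888 + 119 = 1007 = 001111101111
R = 1007 + 1533 = 2540; wraps to -1556 = 100111101100
R = -1556 − 10 = -1566 = 100111100010

100111100010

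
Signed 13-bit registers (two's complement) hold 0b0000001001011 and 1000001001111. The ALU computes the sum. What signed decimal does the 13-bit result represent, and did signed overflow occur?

-3942; no overflow

0b0000001001011 → 0000001001011 = 75 (signed)
1000001001111 = -4017 (signed)
  0000001001011
+ 1000001001111
= 1000010011010
Result 1000010011010: MSB = 1 → 4250 − 8192 = -3942.
Addends have opposite signs, so signed overflow cannot occur.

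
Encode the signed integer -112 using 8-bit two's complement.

|-112| = 112 = 01110000 in 8 bits.
Invert the bits: 10001111. Add 1: 10010000.
Check: 10010000 reads as 144 − 256 = -112.

10010000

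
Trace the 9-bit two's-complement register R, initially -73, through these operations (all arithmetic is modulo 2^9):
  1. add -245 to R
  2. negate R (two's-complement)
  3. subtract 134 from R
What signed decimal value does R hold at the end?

184

Start: R = -73 = 110110111.
R = -73 + (-245) = -318; wraps to 194 = 011000010
R = −(194) = -194 = 100111110
R = -194 − 134 = -328; wraps to 184 = 010111000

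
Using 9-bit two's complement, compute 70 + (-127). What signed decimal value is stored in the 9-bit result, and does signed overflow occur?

70 → 001000110
-127 → 110000001
  001000110
+ 110000001
= 111000111
Result 111000111: MSB = 1 → 455 − 512 = -57.
Addends have opposite signs, so signed overflow cannot occur.

-57; no overflow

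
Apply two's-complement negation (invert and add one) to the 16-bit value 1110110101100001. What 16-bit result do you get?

Invert: 0001001010011110. Add 1: 0001001010011111.
Check: 1110110101100001 = -4767, 0001001010011111 = 4767.

0001001010011111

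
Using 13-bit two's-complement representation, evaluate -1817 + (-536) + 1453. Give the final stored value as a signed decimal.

-900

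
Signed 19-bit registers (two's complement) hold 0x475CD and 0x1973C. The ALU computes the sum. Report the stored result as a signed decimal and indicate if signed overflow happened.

0x475CD = 1000111010111001101 = -231987 (signed)
0x1973C = 0011001011100111100 = 104252 (signed)
  1000111010111001101
+ 0011001011100111100
= 1100000110100001001
Result 1100000110100001001: MSB = 1 → 396553 − 524288 = -127735.
Addends have opposite signs, so signed overflow cannot occur.

-127735; no overflow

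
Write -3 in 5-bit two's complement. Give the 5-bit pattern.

11101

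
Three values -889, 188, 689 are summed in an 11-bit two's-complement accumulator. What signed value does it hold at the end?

-12

-889 + 188 = -701 (10101000011)
-701 + 689 = -12 (11111110100)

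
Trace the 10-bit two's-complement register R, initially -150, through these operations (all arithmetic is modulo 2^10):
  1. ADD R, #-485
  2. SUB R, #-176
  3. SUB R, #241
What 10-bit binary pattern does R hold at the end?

Start: R = -150 = 1101101010.
R = -150 + (-485) = -635; wraps to 389 = 0110000101
R = 389 − (-176) = 565; wraps to -459 = 1000110101
R = -459 − 241 = -700; wraps to 324 = 0101000100

0101000100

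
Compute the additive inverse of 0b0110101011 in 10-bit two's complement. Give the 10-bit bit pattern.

Invert: 1001010100. Add 1: 1001010101.
Check: 0110101011 = 427, 1001010101 = -427.

1001010101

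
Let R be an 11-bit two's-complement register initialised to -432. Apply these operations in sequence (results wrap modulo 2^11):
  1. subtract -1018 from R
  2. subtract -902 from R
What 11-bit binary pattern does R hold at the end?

10111010000

Start: R = -432 = 11001010000.
R = -432 − (-1018) = 586 = 01001001010
R = 586 − (-902) = 1488; wraps to -560 = 10111010000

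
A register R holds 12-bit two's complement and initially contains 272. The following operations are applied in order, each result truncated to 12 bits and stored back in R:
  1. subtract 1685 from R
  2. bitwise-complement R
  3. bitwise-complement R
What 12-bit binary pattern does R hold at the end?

101001111011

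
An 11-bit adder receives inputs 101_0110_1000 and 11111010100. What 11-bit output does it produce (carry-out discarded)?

10100111100

  10101101000
+ 11111010100
= 10100111100  (discard carry-out 1)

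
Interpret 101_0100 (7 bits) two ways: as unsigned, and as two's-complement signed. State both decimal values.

Unsigned: 1010100 = 84.
Signed: MSB=1 → 84 − 128 = -44.

unsigned = 84, signed = -44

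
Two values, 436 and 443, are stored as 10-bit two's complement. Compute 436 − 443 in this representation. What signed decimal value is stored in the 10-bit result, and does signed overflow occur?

436 → 0110110100
443 → 0110111011
Subtract via negate-and-add: invert 0110111011 + 1 = 1001000101 (i.e. -443).
  0110110100
+ 1001000101
= 1111111001
Result 1111111001: MSB = 1 → 1017 − 1024 = -7.
Addends (after negating the subtrahend) have opposite signs, so signed overflow cannot occur.

-7; no overflow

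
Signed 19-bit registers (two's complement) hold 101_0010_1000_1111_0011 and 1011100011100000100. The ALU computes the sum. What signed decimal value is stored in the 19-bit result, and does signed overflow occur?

101_0010_1000_1111_0011 → 1010010100011110011 = -186125 (signed)
1011100011100000100 = -145660 (signed)
  1010010100011110011
+ 1011100011100000100
= 0101110111111110111  (discard carry-out 1)
Result 0101110111111110111: MSB = 0 → value 192503.
Both addends are negative but the stored result is non-negative: signed overflow. The true value -186125 + (-145660) = -331785 lies outside [-262144, 262143].

192503; overflow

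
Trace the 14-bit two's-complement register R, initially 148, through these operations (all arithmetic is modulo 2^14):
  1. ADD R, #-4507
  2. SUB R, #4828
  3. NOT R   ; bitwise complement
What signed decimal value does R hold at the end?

-7198

Start: R = 148 = 00000010010100.
R = 148 + (-4507) = -4359 = 10111011111001
R = -4359 − 4828 = -9187; wraps to 7197 = 01110000011101
R = NOT 01110000011101 = 10001111100010 = -7198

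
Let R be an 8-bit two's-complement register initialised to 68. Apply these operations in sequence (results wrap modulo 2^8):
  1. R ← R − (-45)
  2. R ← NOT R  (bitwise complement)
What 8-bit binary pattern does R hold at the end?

10001110

Start: R = 68 = 01000100.
R = 68 − (-45) = 113 = 01110001
R = NOT 01110001 = 10001110 = -114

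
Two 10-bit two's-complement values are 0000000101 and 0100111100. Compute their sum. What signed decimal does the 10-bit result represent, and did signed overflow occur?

0000000101 = 5 (signed)
0100111100 = 316 (signed)
  0000000101
+ 0100111100
= 0101000001
Result 0101000001: MSB = 0 → value 321.
Both addends are non-negative and so is the stored result: no signed overflow.

321; no overflow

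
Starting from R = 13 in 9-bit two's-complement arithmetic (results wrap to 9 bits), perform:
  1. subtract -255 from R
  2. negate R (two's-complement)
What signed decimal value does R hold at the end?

Start: R = 13 = 000001101.
R = 13 − (-255) = 268; wraps to -244 = 100001100
R = −(-244) = 244 = 011110100

244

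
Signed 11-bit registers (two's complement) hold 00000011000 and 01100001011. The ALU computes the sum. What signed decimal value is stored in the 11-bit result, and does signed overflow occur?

803; no overflow

00000011000 = 24 (signed)
01100001011 = 779 (signed)
  00000011000
+ 01100001011
= 01100100011
Result 01100100011: MSB = 0 → value 803.
Both addends are non-negative and so is the stored result: no signed overflow.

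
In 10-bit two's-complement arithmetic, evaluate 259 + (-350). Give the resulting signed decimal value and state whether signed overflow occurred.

-91; no overflow

259 → 0100000011
-350 → 1010100010
  0100000011
+ 1010100010
= 1110100101
Result 1110100101: MSB = 1 → 933 − 1024 = -91.
Addends have opposite signs, so signed overflow cannot occur.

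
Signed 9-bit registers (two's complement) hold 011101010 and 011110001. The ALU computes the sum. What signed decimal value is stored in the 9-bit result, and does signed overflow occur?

-37; overflow

011101010 = 234 (signed)
011110001 = 241 (signed)
  011101010
+ 011110001
= 111011011
Result 111011011: MSB = 1 → 475 − 512 = -37.
Both addends are non-negative but the stored result is negative: signed overflow. The true value 234 + 241 = 475 lies outside [-256, 255].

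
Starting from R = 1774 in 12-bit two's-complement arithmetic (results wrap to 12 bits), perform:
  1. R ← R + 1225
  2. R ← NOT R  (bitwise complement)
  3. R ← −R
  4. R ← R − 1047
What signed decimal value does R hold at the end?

Start: R = 1774 = 011011101110.
R = 1774 + 1225 = 2999; wraps to -1097 = 101110110111
R = NOT 101110110111 = 010001001000 = 1096
R = −(1096) = -1096 = 101110111000
R = -1096 − 1047 = -2143; wraps to 1953 = 011110100001

1953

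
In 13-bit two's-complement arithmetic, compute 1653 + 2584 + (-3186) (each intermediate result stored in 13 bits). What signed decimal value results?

1653 + 2584 = 4237 → wraps to -3955 (1000010001101)
-3955 + (-3186) = -7141 → wraps to 1051 (0010000011011)

1051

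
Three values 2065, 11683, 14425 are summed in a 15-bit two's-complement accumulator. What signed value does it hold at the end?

2065 + 11683 = 13748 (011010110110100)
13748 + 14425 = 28173 → wraps to -4595 (110111000001101)

-4595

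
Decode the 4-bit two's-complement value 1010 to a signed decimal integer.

-6

MSB is 1, so the value is negative.
Unsigned reading: 10. Subtract 2^4 = 16: 10 − 16 = -6.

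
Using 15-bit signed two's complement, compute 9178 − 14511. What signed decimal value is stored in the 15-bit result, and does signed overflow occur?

-5333; no overflow

9178 → 010001111011010
14511 → 011100010101111
Subtract via negate-and-add: invert 011100010101111 + 1 = 100011101010001 (i.e. -14511).
  010001111011010
+ 100011101010001
= 110101100101011
Result 110101100101011: MSB = 1 → 27435 − 32768 = -5333.
Addends (after negating the subtrahend) have opposite signs, so signed overflow cannot occur.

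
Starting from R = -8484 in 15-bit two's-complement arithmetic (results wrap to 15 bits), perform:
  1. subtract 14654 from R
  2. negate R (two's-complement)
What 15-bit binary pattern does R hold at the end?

101101001100010

Start: R = -8484 = 101111011011100.
R = -8484 − 14654 = -23138; wraps to 9630 = 010010110011110
R = −(9630) = -9630 = 101101001100010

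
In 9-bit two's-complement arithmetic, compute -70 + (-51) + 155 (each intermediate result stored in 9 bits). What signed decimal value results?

-70 + (-51) = -121 (110000111)
-121 + 155 = 34 (000100010)

34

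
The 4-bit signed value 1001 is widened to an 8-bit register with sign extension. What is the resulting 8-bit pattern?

11111001

MSB of 1001 is 1; replicate it into the new high bits.
1111|1001 → 11111001 (still -7).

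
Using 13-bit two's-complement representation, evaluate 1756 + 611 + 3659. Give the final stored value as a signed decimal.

-2166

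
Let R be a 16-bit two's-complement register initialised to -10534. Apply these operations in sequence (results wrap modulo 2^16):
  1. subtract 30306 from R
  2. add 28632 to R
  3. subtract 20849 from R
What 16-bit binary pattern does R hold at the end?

Start: R = -10534 = 1101011011011010.
R = -10534 − 30306 = -40840; wraps to 24696 = 0110000001111000
R = 24696 + 28632 = 53328; wraps to -12208 = 1101000001010000
R = -12208 − 20849 = -33057; wraps to 32479 = 0111111011011111

0111111011011111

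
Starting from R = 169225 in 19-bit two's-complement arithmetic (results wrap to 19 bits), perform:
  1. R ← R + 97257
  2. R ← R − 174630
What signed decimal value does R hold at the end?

91852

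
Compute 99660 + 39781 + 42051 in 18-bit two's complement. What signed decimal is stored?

-80652

99660 + 39781 = 139441 → wraps to -122703 (100010000010110001)
-122703 + 42051 = -80652 (101100010011110100)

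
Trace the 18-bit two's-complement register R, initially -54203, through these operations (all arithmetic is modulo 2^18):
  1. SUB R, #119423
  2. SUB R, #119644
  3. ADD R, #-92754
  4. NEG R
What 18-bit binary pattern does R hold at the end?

011110001111101000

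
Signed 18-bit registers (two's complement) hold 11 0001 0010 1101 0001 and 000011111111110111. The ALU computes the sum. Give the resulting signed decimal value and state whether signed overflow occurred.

-44344; no overflow

11 0001 0010 1101 0001 → 110001001011010001 = -60719 (signed)
000011111111110111 = 16375 (signed)
  110001001011010001
+ 000011111111110111
= 110101001011001000
Result 110101001011001000: MSB = 1 → 217800 − 262144 = -44344.
Addends have opposite signs, so signed overflow cannot occur.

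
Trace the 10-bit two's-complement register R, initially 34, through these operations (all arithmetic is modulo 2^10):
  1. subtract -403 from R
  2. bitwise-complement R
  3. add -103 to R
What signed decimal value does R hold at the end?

Start: R = 34 = 0000100010.
R = 34 − (-403) = 437 = 0110110101
R = NOT 0110110101 = 1001001010 = -438
R = -438 + (-103) = -541; wraps to 483 = 0111100011

483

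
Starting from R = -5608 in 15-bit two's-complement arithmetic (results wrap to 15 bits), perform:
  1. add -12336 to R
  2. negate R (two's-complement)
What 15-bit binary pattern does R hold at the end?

100011000011000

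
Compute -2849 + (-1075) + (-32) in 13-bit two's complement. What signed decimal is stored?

-2849 + (-1075) = -3924 (1000010101100)
-3924 + (-32) = -3956 (1000010001100)

-3956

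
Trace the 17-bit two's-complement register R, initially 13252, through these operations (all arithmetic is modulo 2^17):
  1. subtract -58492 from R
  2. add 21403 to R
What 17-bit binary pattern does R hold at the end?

Start: R = 13252 = 00011001111000100.
R = 13252 − (-58492) = 71744; wraps to -59328 = 10001100001000000
R = -59328 + 21403 = -37925 = 10110101111011011

10110101111011011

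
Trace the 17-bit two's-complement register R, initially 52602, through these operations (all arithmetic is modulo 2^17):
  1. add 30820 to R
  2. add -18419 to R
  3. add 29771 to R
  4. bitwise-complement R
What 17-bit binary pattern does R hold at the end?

01000110111001001

Start: R = 52602 = 01100110101111010.
R = 52602 + 30820 = 83422; wraps to -47650 = 10100010111011110
R = -47650 + (-18419) = -66069; wraps to 65003 = 01111110111101011
R = 65003 + 29771 = 94774; wraps to -36298 = 10111001000110110
R = NOT 10111001000110110 = 01000110111001001 = 36297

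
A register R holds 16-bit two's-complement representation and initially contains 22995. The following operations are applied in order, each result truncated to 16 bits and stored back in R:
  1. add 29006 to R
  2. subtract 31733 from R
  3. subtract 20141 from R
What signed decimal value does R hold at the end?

127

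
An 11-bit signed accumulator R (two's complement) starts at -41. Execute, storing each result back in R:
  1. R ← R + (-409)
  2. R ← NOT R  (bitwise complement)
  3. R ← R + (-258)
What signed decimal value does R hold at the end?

191

Start: R = -41 = 11111010111.
R = -41 + (-409) = -450 = 11000111110
R = NOT 11000111110 = 00111000001 = 449
R = 449 + (-258) = 191 = 00010111111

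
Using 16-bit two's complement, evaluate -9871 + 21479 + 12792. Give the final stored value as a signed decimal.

-9871 + 21479 = 11608 (0010110101011000)
11608 + 12792 = 24400 (0101111101010000)

24400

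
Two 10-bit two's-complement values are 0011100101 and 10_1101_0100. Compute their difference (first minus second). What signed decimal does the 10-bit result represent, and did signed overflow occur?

-495; overflow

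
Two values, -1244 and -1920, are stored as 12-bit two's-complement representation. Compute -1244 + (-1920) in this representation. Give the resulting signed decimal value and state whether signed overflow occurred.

-1244 → 101100100100
-1920 → 100010000000
  101100100100
+ 100010000000
= 001110100100  (discard carry-out 1)
Result 001110100100: MSB = 0 → value 932.
Both addends are negative but the stored result is non-negative: signed overflow. The true value -1244 + (-1920) = -3164 lies outside [-2048, 2047].

932; overflow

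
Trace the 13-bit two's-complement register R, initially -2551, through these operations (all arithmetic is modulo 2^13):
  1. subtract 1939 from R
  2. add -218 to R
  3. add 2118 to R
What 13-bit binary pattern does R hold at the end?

1010111100010

Start: R = -2551 = 1011000001001.
R = -2551 − 1939 = -4490; wraps to 3702 = 0111001110110
R = 3702 + (-218) = 3484 = 0110110011100
R = 3484 + 2118 = 5602; wraps to -2590 = 1010111100010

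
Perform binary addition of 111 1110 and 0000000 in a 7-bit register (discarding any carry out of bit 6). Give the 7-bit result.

  1111110
+ 0000000
= 1111110

1111110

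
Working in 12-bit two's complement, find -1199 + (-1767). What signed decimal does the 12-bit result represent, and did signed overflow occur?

1130; overflow

-1199 → 101101010001
-1767 → 100100011001
  101101010001
+ 100100011001
= 010001101010  (discard carry-out 1)
Result 010001101010: MSB = 0 → value 1130.
Both addends are negative but the stored result is non-negative: signed overflow. The true value -1199 + (-1767) = -2966 lies outside [-2048, 2047].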